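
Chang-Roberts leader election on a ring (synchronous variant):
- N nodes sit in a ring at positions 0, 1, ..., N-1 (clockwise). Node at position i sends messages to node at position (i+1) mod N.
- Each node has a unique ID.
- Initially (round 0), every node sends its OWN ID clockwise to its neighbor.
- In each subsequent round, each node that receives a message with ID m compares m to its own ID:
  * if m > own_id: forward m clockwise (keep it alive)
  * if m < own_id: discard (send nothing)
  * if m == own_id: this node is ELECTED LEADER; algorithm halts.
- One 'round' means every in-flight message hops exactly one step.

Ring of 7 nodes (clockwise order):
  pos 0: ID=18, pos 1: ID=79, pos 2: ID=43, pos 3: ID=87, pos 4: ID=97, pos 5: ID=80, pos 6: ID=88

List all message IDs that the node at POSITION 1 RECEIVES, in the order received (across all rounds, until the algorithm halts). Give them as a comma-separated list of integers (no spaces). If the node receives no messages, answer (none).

Answer: 18,88,97

Derivation:
Round 1: pos1(id79) recv 18: drop; pos2(id43) recv 79: fwd; pos3(id87) recv 43: drop; pos4(id97) recv 87: drop; pos5(id80) recv 97: fwd; pos6(id88) recv 80: drop; pos0(id18) recv 88: fwd
Round 2: pos3(id87) recv 79: drop; pos6(id88) recv 97: fwd; pos1(id79) recv 88: fwd
Round 3: pos0(id18) recv 97: fwd; pos2(id43) recv 88: fwd
Round 4: pos1(id79) recv 97: fwd; pos3(id87) recv 88: fwd
Round 5: pos2(id43) recv 97: fwd; pos4(id97) recv 88: drop
Round 6: pos3(id87) recv 97: fwd
Round 7: pos4(id97) recv 97: ELECTED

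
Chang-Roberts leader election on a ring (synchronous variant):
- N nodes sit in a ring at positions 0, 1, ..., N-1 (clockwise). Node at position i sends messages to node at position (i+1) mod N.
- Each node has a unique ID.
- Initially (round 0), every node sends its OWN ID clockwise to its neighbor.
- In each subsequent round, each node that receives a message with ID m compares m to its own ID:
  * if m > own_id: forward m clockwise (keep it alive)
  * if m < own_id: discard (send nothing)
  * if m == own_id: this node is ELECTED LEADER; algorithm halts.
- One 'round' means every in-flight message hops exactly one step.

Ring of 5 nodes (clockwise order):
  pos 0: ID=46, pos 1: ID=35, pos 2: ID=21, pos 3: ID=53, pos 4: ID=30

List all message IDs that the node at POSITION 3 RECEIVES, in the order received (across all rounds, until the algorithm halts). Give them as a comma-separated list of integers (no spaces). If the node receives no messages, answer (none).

Answer: 21,35,46,53

Derivation:
Round 1: pos1(id35) recv 46: fwd; pos2(id21) recv 35: fwd; pos3(id53) recv 21: drop; pos4(id30) recv 53: fwd; pos0(id46) recv 30: drop
Round 2: pos2(id21) recv 46: fwd; pos3(id53) recv 35: drop; pos0(id46) recv 53: fwd
Round 3: pos3(id53) recv 46: drop; pos1(id35) recv 53: fwd
Round 4: pos2(id21) recv 53: fwd
Round 5: pos3(id53) recv 53: ELECTED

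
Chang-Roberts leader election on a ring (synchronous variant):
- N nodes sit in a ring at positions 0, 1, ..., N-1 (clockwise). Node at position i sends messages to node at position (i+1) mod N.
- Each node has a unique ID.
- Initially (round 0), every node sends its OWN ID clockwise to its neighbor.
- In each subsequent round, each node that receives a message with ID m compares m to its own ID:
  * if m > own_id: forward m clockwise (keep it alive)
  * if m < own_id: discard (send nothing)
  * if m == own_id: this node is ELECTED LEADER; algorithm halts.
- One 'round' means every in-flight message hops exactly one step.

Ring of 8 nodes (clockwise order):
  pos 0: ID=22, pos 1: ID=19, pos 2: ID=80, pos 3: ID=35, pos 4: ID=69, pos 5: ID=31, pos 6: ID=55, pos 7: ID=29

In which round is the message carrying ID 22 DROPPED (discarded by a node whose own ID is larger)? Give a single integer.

Round 1: pos1(id19) recv 22: fwd; pos2(id80) recv 19: drop; pos3(id35) recv 80: fwd; pos4(id69) recv 35: drop; pos5(id31) recv 69: fwd; pos6(id55) recv 31: drop; pos7(id29) recv 55: fwd; pos0(id22) recv 29: fwd
Round 2: pos2(id80) recv 22: drop; pos4(id69) recv 80: fwd; pos6(id55) recv 69: fwd; pos0(id22) recv 55: fwd; pos1(id19) recv 29: fwd
Round 3: pos5(id31) recv 80: fwd; pos7(id29) recv 69: fwd; pos1(id19) recv 55: fwd; pos2(id80) recv 29: drop
Round 4: pos6(id55) recv 80: fwd; pos0(id22) recv 69: fwd; pos2(id80) recv 55: drop
Round 5: pos7(id29) recv 80: fwd; pos1(id19) recv 69: fwd
Round 6: pos0(id22) recv 80: fwd; pos2(id80) recv 69: drop
Round 7: pos1(id19) recv 80: fwd
Round 8: pos2(id80) recv 80: ELECTED
Message ID 22 originates at pos 0; dropped at pos 2 in round 2

Answer: 2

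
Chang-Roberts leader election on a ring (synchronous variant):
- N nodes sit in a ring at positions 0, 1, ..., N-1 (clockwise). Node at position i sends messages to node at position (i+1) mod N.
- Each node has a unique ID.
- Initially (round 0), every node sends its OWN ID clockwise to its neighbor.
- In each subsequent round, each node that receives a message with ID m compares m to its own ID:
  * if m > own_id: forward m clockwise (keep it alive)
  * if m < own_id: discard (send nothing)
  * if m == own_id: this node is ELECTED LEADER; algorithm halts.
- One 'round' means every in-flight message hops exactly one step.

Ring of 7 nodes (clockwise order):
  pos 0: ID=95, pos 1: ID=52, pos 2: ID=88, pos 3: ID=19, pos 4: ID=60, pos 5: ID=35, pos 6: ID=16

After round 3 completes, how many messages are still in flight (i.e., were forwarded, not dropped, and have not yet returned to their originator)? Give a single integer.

Answer: 2

Derivation:
Round 1: pos1(id52) recv 95: fwd; pos2(id88) recv 52: drop; pos3(id19) recv 88: fwd; pos4(id60) recv 19: drop; pos5(id35) recv 60: fwd; pos6(id16) recv 35: fwd; pos0(id95) recv 16: drop
Round 2: pos2(id88) recv 95: fwd; pos4(id60) recv 88: fwd; pos6(id16) recv 60: fwd; pos0(id95) recv 35: drop
Round 3: pos3(id19) recv 95: fwd; pos5(id35) recv 88: fwd; pos0(id95) recv 60: drop
After round 3: 2 messages still in flight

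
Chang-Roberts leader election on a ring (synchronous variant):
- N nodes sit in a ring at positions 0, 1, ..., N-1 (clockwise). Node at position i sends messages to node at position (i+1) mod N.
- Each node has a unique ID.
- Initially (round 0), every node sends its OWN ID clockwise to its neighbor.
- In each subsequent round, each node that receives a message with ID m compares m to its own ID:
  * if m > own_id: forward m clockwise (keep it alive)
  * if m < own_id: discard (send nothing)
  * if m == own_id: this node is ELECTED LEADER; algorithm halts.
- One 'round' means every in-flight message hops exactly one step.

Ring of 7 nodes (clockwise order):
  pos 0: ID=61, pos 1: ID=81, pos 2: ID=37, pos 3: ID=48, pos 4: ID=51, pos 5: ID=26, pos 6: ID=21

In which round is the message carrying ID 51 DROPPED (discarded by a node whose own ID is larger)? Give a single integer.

Round 1: pos1(id81) recv 61: drop; pos2(id37) recv 81: fwd; pos3(id48) recv 37: drop; pos4(id51) recv 48: drop; pos5(id26) recv 51: fwd; pos6(id21) recv 26: fwd; pos0(id61) recv 21: drop
Round 2: pos3(id48) recv 81: fwd; pos6(id21) recv 51: fwd; pos0(id61) recv 26: drop
Round 3: pos4(id51) recv 81: fwd; pos0(id61) recv 51: drop
Round 4: pos5(id26) recv 81: fwd
Round 5: pos6(id21) recv 81: fwd
Round 6: pos0(id61) recv 81: fwd
Round 7: pos1(id81) recv 81: ELECTED
Message ID 51 originates at pos 4; dropped at pos 0 in round 3

Answer: 3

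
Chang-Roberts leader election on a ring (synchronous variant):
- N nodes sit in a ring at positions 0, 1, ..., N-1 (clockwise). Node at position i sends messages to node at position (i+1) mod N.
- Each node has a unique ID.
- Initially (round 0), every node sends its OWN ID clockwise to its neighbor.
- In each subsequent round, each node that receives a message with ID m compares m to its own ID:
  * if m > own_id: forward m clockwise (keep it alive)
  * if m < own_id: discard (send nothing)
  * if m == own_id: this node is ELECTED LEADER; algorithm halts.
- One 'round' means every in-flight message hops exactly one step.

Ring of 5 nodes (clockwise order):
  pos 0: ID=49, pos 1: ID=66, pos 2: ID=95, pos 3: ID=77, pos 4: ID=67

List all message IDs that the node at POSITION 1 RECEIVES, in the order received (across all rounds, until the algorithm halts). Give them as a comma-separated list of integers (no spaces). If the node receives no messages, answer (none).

Round 1: pos1(id66) recv 49: drop; pos2(id95) recv 66: drop; pos3(id77) recv 95: fwd; pos4(id67) recv 77: fwd; pos0(id49) recv 67: fwd
Round 2: pos4(id67) recv 95: fwd; pos0(id49) recv 77: fwd; pos1(id66) recv 67: fwd
Round 3: pos0(id49) recv 95: fwd; pos1(id66) recv 77: fwd; pos2(id95) recv 67: drop
Round 4: pos1(id66) recv 95: fwd; pos2(id95) recv 77: drop
Round 5: pos2(id95) recv 95: ELECTED

Answer: 49,67,77,95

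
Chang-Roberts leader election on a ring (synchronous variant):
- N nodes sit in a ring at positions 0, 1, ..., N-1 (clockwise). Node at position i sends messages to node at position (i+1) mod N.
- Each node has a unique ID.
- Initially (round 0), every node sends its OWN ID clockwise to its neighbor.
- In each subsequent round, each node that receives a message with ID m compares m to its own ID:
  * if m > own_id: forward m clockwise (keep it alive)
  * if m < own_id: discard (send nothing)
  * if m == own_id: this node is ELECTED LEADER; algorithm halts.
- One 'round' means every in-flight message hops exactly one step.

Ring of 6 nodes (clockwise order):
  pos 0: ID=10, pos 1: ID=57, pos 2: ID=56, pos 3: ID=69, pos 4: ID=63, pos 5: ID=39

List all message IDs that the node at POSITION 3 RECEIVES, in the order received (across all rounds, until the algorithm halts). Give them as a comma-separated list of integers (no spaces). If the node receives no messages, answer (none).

Round 1: pos1(id57) recv 10: drop; pos2(id56) recv 57: fwd; pos3(id69) recv 56: drop; pos4(id63) recv 69: fwd; pos5(id39) recv 63: fwd; pos0(id10) recv 39: fwd
Round 2: pos3(id69) recv 57: drop; pos5(id39) recv 69: fwd; pos0(id10) recv 63: fwd; pos1(id57) recv 39: drop
Round 3: pos0(id10) recv 69: fwd; pos1(id57) recv 63: fwd
Round 4: pos1(id57) recv 69: fwd; pos2(id56) recv 63: fwd
Round 5: pos2(id56) recv 69: fwd; pos3(id69) recv 63: drop
Round 6: pos3(id69) recv 69: ELECTED

Answer: 56,57,63,69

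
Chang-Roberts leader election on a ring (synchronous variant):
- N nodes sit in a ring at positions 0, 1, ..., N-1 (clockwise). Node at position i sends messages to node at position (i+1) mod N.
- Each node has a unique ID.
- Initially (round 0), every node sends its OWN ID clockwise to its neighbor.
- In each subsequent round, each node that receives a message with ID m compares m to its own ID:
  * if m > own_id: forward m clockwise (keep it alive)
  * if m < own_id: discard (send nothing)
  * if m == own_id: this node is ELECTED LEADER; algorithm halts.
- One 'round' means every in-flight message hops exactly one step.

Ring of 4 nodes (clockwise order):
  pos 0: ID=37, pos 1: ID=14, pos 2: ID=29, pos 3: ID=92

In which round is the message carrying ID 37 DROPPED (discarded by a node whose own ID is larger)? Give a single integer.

Answer: 3

Derivation:
Round 1: pos1(id14) recv 37: fwd; pos2(id29) recv 14: drop; pos3(id92) recv 29: drop; pos0(id37) recv 92: fwd
Round 2: pos2(id29) recv 37: fwd; pos1(id14) recv 92: fwd
Round 3: pos3(id92) recv 37: drop; pos2(id29) recv 92: fwd
Round 4: pos3(id92) recv 92: ELECTED
Message ID 37 originates at pos 0; dropped at pos 3 in round 3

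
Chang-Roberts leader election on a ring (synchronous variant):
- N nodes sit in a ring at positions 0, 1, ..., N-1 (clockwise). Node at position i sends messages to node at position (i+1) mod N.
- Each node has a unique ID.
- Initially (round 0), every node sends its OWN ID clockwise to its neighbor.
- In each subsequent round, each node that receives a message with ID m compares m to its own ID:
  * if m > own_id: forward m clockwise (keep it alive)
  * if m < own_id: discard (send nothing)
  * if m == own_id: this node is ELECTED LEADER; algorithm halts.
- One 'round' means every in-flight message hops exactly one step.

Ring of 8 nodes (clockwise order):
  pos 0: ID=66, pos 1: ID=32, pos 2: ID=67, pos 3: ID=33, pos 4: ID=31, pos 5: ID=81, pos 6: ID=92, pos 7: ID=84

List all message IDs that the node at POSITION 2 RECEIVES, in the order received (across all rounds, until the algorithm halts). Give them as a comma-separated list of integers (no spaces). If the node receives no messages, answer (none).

Answer: 32,66,84,92

Derivation:
Round 1: pos1(id32) recv 66: fwd; pos2(id67) recv 32: drop; pos3(id33) recv 67: fwd; pos4(id31) recv 33: fwd; pos5(id81) recv 31: drop; pos6(id92) recv 81: drop; pos7(id84) recv 92: fwd; pos0(id66) recv 84: fwd
Round 2: pos2(id67) recv 66: drop; pos4(id31) recv 67: fwd; pos5(id81) recv 33: drop; pos0(id66) recv 92: fwd; pos1(id32) recv 84: fwd
Round 3: pos5(id81) recv 67: drop; pos1(id32) recv 92: fwd; pos2(id67) recv 84: fwd
Round 4: pos2(id67) recv 92: fwd; pos3(id33) recv 84: fwd
Round 5: pos3(id33) recv 92: fwd; pos4(id31) recv 84: fwd
Round 6: pos4(id31) recv 92: fwd; pos5(id81) recv 84: fwd
Round 7: pos5(id81) recv 92: fwd; pos6(id92) recv 84: drop
Round 8: pos6(id92) recv 92: ELECTED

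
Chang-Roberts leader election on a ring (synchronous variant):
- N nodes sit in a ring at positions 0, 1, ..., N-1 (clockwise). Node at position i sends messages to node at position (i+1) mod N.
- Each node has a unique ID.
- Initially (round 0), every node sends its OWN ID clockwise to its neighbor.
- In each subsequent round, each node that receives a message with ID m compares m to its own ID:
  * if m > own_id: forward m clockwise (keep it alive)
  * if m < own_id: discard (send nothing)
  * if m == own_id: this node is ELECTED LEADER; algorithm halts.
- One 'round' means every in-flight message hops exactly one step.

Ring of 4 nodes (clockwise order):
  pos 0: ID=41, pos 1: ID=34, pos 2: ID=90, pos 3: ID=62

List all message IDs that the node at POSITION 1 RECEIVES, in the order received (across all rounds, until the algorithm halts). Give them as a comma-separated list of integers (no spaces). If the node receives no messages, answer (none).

Round 1: pos1(id34) recv 41: fwd; pos2(id90) recv 34: drop; pos3(id62) recv 90: fwd; pos0(id41) recv 62: fwd
Round 2: pos2(id90) recv 41: drop; pos0(id41) recv 90: fwd; pos1(id34) recv 62: fwd
Round 3: pos1(id34) recv 90: fwd; pos2(id90) recv 62: drop
Round 4: pos2(id90) recv 90: ELECTED

Answer: 41,62,90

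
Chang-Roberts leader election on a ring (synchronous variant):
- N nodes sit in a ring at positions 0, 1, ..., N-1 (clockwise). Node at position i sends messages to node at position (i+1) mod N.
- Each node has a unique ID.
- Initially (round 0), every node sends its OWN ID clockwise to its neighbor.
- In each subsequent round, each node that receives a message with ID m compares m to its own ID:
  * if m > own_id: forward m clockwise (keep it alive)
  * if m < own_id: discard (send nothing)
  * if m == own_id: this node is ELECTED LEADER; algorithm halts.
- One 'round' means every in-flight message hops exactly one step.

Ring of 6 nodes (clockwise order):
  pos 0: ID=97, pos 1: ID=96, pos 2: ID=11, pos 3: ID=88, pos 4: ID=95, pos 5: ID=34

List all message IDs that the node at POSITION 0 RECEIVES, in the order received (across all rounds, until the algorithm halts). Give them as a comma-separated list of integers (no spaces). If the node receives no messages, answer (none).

Round 1: pos1(id96) recv 97: fwd; pos2(id11) recv 96: fwd; pos3(id88) recv 11: drop; pos4(id95) recv 88: drop; pos5(id34) recv 95: fwd; pos0(id97) recv 34: drop
Round 2: pos2(id11) recv 97: fwd; pos3(id88) recv 96: fwd; pos0(id97) recv 95: drop
Round 3: pos3(id88) recv 97: fwd; pos4(id95) recv 96: fwd
Round 4: pos4(id95) recv 97: fwd; pos5(id34) recv 96: fwd
Round 5: pos5(id34) recv 97: fwd; pos0(id97) recv 96: drop
Round 6: pos0(id97) recv 97: ELECTED

Answer: 34,95,96,97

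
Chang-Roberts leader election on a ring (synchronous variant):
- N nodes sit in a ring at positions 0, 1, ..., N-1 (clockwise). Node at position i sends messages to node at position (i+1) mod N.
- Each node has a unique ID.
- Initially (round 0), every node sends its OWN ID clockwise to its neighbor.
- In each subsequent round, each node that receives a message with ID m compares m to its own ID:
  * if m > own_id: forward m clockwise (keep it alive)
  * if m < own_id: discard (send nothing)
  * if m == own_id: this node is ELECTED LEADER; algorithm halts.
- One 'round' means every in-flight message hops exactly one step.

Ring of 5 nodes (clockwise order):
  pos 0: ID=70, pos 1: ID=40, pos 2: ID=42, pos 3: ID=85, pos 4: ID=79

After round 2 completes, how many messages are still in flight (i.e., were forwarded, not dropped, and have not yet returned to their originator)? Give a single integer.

Answer: 3

Derivation:
Round 1: pos1(id40) recv 70: fwd; pos2(id42) recv 40: drop; pos3(id85) recv 42: drop; pos4(id79) recv 85: fwd; pos0(id70) recv 79: fwd
Round 2: pos2(id42) recv 70: fwd; pos0(id70) recv 85: fwd; pos1(id40) recv 79: fwd
After round 2: 3 messages still in flight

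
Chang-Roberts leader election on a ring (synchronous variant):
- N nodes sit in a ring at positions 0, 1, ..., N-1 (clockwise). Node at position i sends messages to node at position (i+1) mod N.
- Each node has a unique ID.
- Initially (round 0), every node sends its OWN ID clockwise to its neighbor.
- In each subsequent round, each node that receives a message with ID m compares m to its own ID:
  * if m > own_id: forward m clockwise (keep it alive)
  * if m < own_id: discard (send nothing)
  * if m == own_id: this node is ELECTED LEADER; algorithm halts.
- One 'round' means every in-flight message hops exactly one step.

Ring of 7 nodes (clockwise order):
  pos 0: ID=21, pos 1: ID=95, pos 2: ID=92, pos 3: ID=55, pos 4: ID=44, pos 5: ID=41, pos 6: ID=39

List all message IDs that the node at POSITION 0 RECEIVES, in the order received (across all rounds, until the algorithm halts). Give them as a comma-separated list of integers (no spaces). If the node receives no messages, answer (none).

Answer: 39,41,44,55,92,95

Derivation:
Round 1: pos1(id95) recv 21: drop; pos2(id92) recv 95: fwd; pos3(id55) recv 92: fwd; pos4(id44) recv 55: fwd; pos5(id41) recv 44: fwd; pos6(id39) recv 41: fwd; pos0(id21) recv 39: fwd
Round 2: pos3(id55) recv 95: fwd; pos4(id44) recv 92: fwd; pos5(id41) recv 55: fwd; pos6(id39) recv 44: fwd; pos0(id21) recv 41: fwd; pos1(id95) recv 39: drop
Round 3: pos4(id44) recv 95: fwd; pos5(id41) recv 92: fwd; pos6(id39) recv 55: fwd; pos0(id21) recv 44: fwd; pos1(id95) recv 41: drop
Round 4: pos5(id41) recv 95: fwd; pos6(id39) recv 92: fwd; pos0(id21) recv 55: fwd; pos1(id95) recv 44: drop
Round 5: pos6(id39) recv 95: fwd; pos0(id21) recv 92: fwd; pos1(id95) recv 55: drop
Round 6: pos0(id21) recv 95: fwd; pos1(id95) recv 92: drop
Round 7: pos1(id95) recv 95: ELECTED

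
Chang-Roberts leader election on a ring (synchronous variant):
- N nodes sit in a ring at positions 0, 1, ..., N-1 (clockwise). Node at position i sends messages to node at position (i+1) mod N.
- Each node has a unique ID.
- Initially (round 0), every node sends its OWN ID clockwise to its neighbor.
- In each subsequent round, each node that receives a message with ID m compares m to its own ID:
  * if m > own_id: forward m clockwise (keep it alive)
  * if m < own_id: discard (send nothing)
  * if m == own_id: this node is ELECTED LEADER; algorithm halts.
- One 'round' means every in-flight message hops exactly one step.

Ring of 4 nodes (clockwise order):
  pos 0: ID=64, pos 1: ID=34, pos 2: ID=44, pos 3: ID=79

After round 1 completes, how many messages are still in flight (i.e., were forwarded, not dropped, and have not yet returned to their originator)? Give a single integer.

Round 1: pos1(id34) recv 64: fwd; pos2(id44) recv 34: drop; pos3(id79) recv 44: drop; pos0(id64) recv 79: fwd
After round 1: 2 messages still in flight

Answer: 2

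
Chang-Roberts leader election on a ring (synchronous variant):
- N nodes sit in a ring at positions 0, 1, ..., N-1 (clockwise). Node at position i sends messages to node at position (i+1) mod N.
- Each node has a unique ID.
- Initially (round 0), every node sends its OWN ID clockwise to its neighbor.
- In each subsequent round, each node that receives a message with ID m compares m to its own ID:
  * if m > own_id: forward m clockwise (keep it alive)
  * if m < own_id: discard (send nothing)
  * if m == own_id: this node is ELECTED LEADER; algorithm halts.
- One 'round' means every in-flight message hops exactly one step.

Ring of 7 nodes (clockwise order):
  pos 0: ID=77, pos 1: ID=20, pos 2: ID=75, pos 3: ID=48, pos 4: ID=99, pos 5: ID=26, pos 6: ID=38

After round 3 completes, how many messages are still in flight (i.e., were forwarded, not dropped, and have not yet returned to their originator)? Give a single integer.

Round 1: pos1(id20) recv 77: fwd; pos2(id75) recv 20: drop; pos3(id48) recv 75: fwd; pos4(id99) recv 48: drop; pos5(id26) recv 99: fwd; pos6(id38) recv 26: drop; pos0(id77) recv 38: drop
Round 2: pos2(id75) recv 77: fwd; pos4(id99) recv 75: drop; pos6(id38) recv 99: fwd
Round 3: pos3(id48) recv 77: fwd; pos0(id77) recv 99: fwd
After round 3: 2 messages still in flight

Answer: 2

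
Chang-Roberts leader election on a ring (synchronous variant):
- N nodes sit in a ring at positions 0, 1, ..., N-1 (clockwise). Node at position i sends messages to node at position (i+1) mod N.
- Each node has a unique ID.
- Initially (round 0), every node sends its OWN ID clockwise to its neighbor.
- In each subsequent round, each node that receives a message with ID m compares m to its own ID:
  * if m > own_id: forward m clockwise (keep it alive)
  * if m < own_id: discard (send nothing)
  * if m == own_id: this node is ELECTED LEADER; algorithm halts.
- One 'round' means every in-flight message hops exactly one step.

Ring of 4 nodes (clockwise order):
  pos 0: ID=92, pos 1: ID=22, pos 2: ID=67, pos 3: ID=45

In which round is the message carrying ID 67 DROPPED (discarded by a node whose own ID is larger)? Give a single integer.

Answer: 2

Derivation:
Round 1: pos1(id22) recv 92: fwd; pos2(id67) recv 22: drop; pos3(id45) recv 67: fwd; pos0(id92) recv 45: drop
Round 2: pos2(id67) recv 92: fwd; pos0(id92) recv 67: drop
Round 3: pos3(id45) recv 92: fwd
Round 4: pos0(id92) recv 92: ELECTED
Message ID 67 originates at pos 2; dropped at pos 0 in round 2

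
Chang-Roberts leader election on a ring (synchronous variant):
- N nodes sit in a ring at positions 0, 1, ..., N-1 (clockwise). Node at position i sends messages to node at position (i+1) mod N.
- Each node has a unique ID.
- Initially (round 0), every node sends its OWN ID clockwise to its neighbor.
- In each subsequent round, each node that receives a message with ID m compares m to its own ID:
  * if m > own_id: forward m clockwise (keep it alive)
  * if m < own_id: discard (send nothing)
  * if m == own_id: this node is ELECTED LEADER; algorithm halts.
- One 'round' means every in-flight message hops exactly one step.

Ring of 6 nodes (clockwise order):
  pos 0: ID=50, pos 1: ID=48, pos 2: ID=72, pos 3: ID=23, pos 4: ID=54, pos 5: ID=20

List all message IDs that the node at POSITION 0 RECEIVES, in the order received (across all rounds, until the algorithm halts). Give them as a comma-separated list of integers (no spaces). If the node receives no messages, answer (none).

Answer: 20,54,72

Derivation:
Round 1: pos1(id48) recv 50: fwd; pos2(id72) recv 48: drop; pos3(id23) recv 72: fwd; pos4(id54) recv 23: drop; pos5(id20) recv 54: fwd; pos0(id50) recv 20: drop
Round 2: pos2(id72) recv 50: drop; pos4(id54) recv 72: fwd; pos0(id50) recv 54: fwd
Round 3: pos5(id20) recv 72: fwd; pos1(id48) recv 54: fwd
Round 4: pos0(id50) recv 72: fwd; pos2(id72) recv 54: drop
Round 5: pos1(id48) recv 72: fwd
Round 6: pos2(id72) recv 72: ELECTED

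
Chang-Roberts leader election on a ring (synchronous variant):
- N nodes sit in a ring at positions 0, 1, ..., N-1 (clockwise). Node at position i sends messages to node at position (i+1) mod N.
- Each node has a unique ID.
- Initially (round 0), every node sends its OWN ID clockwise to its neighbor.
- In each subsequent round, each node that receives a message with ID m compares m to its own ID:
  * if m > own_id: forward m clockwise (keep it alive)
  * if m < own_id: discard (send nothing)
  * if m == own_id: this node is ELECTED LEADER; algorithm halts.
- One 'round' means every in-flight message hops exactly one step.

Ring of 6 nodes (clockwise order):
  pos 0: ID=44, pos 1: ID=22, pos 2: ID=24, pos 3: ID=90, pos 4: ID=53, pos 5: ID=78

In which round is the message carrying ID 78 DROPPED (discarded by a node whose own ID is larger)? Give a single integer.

Round 1: pos1(id22) recv 44: fwd; pos2(id24) recv 22: drop; pos3(id90) recv 24: drop; pos4(id53) recv 90: fwd; pos5(id78) recv 53: drop; pos0(id44) recv 78: fwd
Round 2: pos2(id24) recv 44: fwd; pos5(id78) recv 90: fwd; pos1(id22) recv 78: fwd
Round 3: pos3(id90) recv 44: drop; pos0(id44) recv 90: fwd; pos2(id24) recv 78: fwd
Round 4: pos1(id22) recv 90: fwd; pos3(id90) recv 78: drop
Round 5: pos2(id24) recv 90: fwd
Round 6: pos3(id90) recv 90: ELECTED
Message ID 78 originates at pos 5; dropped at pos 3 in round 4

Answer: 4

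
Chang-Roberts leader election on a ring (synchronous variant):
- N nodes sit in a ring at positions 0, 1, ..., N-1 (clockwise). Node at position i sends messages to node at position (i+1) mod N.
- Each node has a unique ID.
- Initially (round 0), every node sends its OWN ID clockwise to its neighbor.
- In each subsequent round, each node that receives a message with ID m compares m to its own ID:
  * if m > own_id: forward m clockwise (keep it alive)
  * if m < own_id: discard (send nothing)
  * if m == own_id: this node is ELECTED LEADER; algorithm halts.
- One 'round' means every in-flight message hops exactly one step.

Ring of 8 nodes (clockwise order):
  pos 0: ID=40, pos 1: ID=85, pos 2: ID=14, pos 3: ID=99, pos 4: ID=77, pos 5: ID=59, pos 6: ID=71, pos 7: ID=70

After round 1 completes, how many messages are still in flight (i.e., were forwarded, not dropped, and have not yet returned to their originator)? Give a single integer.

Answer: 5

Derivation:
Round 1: pos1(id85) recv 40: drop; pos2(id14) recv 85: fwd; pos3(id99) recv 14: drop; pos4(id77) recv 99: fwd; pos5(id59) recv 77: fwd; pos6(id71) recv 59: drop; pos7(id70) recv 71: fwd; pos0(id40) recv 70: fwd
After round 1: 5 messages still in flight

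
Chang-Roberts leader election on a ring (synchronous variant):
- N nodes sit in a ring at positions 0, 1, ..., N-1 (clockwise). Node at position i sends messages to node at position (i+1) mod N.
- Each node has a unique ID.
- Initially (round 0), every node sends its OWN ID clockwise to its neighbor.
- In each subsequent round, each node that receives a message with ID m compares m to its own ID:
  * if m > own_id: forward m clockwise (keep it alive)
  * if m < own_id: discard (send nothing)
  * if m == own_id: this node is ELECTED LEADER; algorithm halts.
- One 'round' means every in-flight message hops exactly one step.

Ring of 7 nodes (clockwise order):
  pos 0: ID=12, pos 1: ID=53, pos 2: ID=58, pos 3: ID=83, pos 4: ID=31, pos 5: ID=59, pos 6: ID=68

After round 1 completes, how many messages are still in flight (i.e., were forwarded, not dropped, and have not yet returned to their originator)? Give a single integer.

Round 1: pos1(id53) recv 12: drop; pos2(id58) recv 53: drop; pos3(id83) recv 58: drop; pos4(id31) recv 83: fwd; pos5(id59) recv 31: drop; pos6(id68) recv 59: drop; pos0(id12) recv 68: fwd
After round 1: 2 messages still in flight

Answer: 2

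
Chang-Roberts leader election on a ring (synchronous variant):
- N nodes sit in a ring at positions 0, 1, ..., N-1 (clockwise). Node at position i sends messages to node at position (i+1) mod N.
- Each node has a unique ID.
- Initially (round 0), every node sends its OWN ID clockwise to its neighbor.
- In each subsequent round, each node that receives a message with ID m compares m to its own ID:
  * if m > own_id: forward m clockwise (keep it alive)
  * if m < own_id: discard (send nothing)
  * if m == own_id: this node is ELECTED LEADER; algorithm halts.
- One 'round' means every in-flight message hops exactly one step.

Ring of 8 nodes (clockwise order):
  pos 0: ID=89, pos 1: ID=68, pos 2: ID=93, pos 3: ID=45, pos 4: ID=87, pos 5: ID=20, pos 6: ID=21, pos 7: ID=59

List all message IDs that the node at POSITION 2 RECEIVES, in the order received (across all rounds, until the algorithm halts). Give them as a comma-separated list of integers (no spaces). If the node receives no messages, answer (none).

Round 1: pos1(id68) recv 89: fwd; pos2(id93) recv 68: drop; pos3(id45) recv 93: fwd; pos4(id87) recv 45: drop; pos5(id20) recv 87: fwd; pos6(id21) recv 20: drop; pos7(id59) recv 21: drop; pos0(id89) recv 59: drop
Round 2: pos2(id93) recv 89: drop; pos4(id87) recv 93: fwd; pos6(id21) recv 87: fwd
Round 3: pos5(id20) recv 93: fwd; pos7(id59) recv 87: fwd
Round 4: pos6(id21) recv 93: fwd; pos0(id89) recv 87: drop
Round 5: pos7(id59) recv 93: fwd
Round 6: pos0(id89) recv 93: fwd
Round 7: pos1(id68) recv 93: fwd
Round 8: pos2(id93) recv 93: ELECTED

Answer: 68,89,93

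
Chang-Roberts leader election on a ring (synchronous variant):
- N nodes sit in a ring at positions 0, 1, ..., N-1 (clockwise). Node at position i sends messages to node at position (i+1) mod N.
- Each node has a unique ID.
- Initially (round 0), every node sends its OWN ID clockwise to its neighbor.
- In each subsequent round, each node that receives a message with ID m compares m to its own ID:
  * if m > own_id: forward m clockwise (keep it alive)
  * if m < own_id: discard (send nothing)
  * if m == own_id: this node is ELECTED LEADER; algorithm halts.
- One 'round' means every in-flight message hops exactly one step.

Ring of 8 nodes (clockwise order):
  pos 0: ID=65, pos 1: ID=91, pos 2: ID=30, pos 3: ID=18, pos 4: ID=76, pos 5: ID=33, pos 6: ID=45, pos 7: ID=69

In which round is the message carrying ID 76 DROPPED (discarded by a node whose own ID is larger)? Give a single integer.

Round 1: pos1(id91) recv 65: drop; pos2(id30) recv 91: fwd; pos3(id18) recv 30: fwd; pos4(id76) recv 18: drop; pos5(id33) recv 76: fwd; pos6(id45) recv 33: drop; pos7(id69) recv 45: drop; pos0(id65) recv 69: fwd
Round 2: pos3(id18) recv 91: fwd; pos4(id76) recv 30: drop; pos6(id45) recv 76: fwd; pos1(id91) recv 69: drop
Round 3: pos4(id76) recv 91: fwd; pos7(id69) recv 76: fwd
Round 4: pos5(id33) recv 91: fwd; pos0(id65) recv 76: fwd
Round 5: pos6(id45) recv 91: fwd; pos1(id91) recv 76: drop
Round 6: pos7(id69) recv 91: fwd
Round 7: pos0(id65) recv 91: fwd
Round 8: pos1(id91) recv 91: ELECTED
Message ID 76 originates at pos 4; dropped at pos 1 in round 5

Answer: 5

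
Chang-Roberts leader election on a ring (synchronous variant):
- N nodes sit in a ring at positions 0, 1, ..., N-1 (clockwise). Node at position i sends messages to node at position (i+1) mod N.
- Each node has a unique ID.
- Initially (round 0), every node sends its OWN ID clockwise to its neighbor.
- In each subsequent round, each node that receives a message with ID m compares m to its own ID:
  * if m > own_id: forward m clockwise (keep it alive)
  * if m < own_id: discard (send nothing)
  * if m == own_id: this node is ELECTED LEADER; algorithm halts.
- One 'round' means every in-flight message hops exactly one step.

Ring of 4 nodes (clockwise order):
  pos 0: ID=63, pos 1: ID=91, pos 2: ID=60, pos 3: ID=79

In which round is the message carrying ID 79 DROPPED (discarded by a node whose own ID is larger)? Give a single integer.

Round 1: pos1(id91) recv 63: drop; pos2(id60) recv 91: fwd; pos3(id79) recv 60: drop; pos0(id63) recv 79: fwd
Round 2: pos3(id79) recv 91: fwd; pos1(id91) recv 79: drop
Round 3: pos0(id63) recv 91: fwd
Round 4: pos1(id91) recv 91: ELECTED
Message ID 79 originates at pos 3; dropped at pos 1 in round 2

Answer: 2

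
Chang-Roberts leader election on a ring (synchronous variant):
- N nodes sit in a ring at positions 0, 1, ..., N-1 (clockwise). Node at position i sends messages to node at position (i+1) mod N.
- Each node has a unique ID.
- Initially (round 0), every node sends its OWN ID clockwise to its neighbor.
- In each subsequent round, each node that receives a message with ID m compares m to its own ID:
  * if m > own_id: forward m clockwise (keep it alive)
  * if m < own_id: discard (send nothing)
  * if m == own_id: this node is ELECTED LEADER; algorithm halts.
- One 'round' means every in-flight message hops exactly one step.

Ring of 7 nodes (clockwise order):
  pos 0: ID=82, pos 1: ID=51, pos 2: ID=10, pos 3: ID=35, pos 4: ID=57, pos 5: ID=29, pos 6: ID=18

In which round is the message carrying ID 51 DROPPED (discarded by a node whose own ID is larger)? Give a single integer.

Round 1: pos1(id51) recv 82: fwd; pos2(id10) recv 51: fwd; pos3(id35) recv 10: drop; pos4(id57) recv 35: drop; pos5(id29) recv 57: fwd; pos6(id18) recv 29: fwd; pos0(id82) recv 18: drop
Round 2: pos2(id10) recv 82: fwd; pos3(id35) recv 51: fwd; pos6(id18) recv 57: fwd; pos0(id82) recv 29: drop
Round 3: pos3(id35) recv 82: fwd; pos4(id57) recv 51: drop; pos0(id82) recv 57: drop
Round 4: pos4(id57) recv 82: fwd
Round 5: pos5(id29) recv 82: fwd
Round 6: pos6(id18) recv 82: fwd
Round 7: pos0(id82) recv 82: ELECTED
Message ID 51 originates at pos 1; dropped at pos 4 in round 3

Answer: 3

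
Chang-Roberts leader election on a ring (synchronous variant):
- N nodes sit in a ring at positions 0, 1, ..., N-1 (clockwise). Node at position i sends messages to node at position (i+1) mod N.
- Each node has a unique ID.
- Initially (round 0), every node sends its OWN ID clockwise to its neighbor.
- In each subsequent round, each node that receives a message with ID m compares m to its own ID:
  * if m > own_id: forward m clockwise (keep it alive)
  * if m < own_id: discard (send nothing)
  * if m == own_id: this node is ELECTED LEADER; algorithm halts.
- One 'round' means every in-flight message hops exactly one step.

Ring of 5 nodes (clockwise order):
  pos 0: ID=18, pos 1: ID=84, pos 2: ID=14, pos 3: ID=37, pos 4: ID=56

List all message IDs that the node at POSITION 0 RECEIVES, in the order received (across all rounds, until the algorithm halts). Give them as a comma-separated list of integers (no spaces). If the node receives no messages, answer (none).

Answer: 56,84

Derivation:
Round 1: pos1(id84) recv 18: drop; pos2(id14) recv 84: fwd; pos3(id37) recv 14: drop; pos4(id56) recv 37: drop; pos0(id18) recv 56: fwd
Round 2: pos3(id37) recv 84: fwd; pos1(id84) recv 56: drop
Round 3: pos4(id56) recv 84: fwd
Round 4: pos0(id18) recv 84: fwd
Round 5: pos1(id84) recv 84: ELECTED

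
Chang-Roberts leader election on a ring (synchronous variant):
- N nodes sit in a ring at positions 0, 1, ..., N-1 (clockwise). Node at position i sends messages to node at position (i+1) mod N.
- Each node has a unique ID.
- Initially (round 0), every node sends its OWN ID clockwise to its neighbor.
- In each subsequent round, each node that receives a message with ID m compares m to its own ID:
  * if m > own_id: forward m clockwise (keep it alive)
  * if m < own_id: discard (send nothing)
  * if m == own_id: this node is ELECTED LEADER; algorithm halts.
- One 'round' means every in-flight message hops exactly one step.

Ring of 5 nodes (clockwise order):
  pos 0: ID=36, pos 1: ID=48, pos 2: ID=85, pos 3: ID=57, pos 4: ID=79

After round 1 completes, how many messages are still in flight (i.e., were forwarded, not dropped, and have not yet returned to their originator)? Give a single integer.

Answer: 2

Derivation:
Round 1: pos1(id48) recv 36: drop; pos2(id85) recv 48: drop; pos3(id57) recv 85: fwd; pos4(id79) recv 57: drop; pos0(id36) recv 79: fwd
After round 1: 2 messages still in flight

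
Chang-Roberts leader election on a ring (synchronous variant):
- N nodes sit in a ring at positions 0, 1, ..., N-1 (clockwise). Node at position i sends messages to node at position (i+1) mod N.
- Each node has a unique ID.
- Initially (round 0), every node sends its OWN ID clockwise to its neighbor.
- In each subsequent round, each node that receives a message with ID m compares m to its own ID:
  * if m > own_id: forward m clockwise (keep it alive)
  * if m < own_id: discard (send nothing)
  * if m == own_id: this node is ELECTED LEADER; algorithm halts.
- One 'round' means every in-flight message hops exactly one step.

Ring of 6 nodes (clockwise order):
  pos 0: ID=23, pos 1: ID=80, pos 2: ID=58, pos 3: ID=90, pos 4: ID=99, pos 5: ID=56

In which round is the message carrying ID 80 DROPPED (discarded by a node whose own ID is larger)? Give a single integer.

Round 1: pos1(id80) recv 23: drop; pos2(id58) recv 80: fwd; pos3(id90) recv 58: drop; pos4(id99) recv 90: drop; pos5(id56) recv 99: fwd; pos0(id23) recv 56: fwd
Round 2: pos3(id90) recv 80: drop; pos0(id23) recv 99: fwd; pos1(id80) recv 56: drop
Round 3: pos1(id80) recv 99: fwd
Round 4: pos2(id58) recv 99: fwd
Round 5: pos3(id90) recv 99: fwd
Round 6: pos4(id99) recv 99: ELECTED
Message ID 80 originates at pos 1; dropped at pos 3 in round 2

Answer: 2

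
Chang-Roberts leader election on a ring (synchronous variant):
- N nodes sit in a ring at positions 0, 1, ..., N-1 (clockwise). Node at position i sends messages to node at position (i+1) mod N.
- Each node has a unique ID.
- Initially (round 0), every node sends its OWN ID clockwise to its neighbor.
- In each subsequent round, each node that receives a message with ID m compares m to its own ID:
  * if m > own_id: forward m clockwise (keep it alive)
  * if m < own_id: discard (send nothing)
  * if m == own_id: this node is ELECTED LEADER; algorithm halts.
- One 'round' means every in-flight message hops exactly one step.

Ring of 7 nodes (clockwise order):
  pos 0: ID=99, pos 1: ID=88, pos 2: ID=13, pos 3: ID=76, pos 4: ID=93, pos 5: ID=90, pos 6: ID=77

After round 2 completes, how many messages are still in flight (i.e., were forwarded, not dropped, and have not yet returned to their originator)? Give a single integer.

Round 1: pos1(id88) recv 99: fwd; pos2(id13) recv 88: fwd; pos3(id76) recv 13: drop; pos4(id93) recv 76: drop; pos5(id90) recv 93: fwd; pos6(id77) recv 90: fwd; pos0(id99) recv 77: drop
Round 2: pos2(id13) recv 99: fwd; pos3(id76) recv 88: fwd; pos6(id77) recv 93: fwd; pos0(id99) recv 90: drop
After round 2: 3 messages still in flight

Answer: 3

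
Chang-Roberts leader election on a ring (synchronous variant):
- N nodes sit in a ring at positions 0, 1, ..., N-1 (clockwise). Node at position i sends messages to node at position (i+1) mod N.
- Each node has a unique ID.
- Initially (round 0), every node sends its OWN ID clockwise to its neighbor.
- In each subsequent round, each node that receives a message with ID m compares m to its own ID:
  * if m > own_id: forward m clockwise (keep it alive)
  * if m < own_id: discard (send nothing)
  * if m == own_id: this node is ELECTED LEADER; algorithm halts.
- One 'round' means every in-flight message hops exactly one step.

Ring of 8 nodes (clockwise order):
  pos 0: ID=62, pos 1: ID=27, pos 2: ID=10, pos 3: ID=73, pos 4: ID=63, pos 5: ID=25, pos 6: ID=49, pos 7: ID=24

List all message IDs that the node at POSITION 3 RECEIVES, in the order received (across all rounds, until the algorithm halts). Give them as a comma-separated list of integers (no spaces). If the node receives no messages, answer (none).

Round 1: pos1(id27) recv 62: fwd; pos2(id10) recv 27: fwd; pos3(id73) recv 10: drop; pos4(id63) recv 73: fwd; pos5(id25) recv 63: fwd; pos6(id49) recv 25: drop; pos7(id24) recv 49: fwd; pos0(id62) recv 24: drop
Round 2: pos2(id10) recv 62: fwd; pos3(id73) recv 27: drop; pos5(id25) recv 73: fwd; pos6(id49) recv 63: fwd; pos0(id62) recv 49: drop
Round 3: pos3(id73) recv 62: drop; pos6(id49) recv 73: fwd; pos7(id24) recv 63: fwd
Round 4: pos7(id24) recv 73: fwd; pos0(id62) recv 63: fwd
Round 5: pos0(id62) recv 73: fwd; pos1(id27) recv 63: fwd
Round 6: pos1(id27) recv 73: fwd; pos2(id10) recv 63: fwd
Round 7: pos2(id10) recv 73: fwd; pos3(id73) recv 63: drop
Round 8: pos3(id73) recv 73: ELECTED

Answer: 10,27,62,63,73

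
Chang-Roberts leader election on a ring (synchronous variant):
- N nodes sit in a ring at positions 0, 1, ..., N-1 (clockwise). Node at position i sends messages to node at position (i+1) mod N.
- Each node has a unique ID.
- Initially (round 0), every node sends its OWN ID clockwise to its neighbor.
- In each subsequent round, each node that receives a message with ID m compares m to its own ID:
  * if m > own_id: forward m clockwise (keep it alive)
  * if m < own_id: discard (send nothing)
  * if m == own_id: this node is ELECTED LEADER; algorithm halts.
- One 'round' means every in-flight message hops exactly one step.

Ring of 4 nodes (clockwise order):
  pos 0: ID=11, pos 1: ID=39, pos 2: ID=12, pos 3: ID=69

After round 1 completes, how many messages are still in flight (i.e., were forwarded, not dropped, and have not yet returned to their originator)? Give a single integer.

Round 1: pos1(id39) recv 11: drop; pos2(id12) recv 39: fwd; pos3(id69) recv 12: drop; pos0(id11) recv 69: fwd
After round 1: 2 messages still in flight

Answer: 2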